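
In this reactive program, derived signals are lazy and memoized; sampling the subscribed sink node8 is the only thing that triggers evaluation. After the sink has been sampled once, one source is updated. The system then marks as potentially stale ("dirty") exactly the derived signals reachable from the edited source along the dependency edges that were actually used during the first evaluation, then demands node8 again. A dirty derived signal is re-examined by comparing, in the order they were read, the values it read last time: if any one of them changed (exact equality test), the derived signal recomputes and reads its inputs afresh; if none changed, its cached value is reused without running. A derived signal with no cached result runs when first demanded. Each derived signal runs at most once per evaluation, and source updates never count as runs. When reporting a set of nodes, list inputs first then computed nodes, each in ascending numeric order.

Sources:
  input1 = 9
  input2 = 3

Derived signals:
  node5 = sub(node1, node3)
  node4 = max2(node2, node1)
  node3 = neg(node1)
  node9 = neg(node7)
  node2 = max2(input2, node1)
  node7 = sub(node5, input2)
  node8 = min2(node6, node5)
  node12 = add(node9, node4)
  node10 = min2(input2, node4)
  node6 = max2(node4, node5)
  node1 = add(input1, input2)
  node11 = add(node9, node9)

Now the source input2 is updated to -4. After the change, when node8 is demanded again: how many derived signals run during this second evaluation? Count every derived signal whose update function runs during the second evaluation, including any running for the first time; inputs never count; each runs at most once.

First demand of the output computes:
  node1 = add(9, 3) = 12
  node2 = max2(3, 12) = 12
  node3 = neg(12) = -12
  node4 = max2(12, 12) = 12
  node5 = sub(12, -12) = 24
  node6 = max2(12, 24) = 24
  node8 = min2(24, 24) = 24

After the edit, cleaning proceeds:
  node1: a read changed (input2 3->-4) — executes, giving 5.
  node2: a read changed (input2 3->-4; node1 12->5) — executes, giving 5.
  node3: a read changed (node1 12->5) — executes, giving -5.
  node4: a read changed (node2 12->5; node1 12->5) — executes, giving 5.
  node5: a read changed (node1 12->5; node3 -12->-5) — executes, giving 10.
  node6: a read changed (node4 12->5; node5 24->10) — executes, giving 10.
  node8: a read changed (node6 24->10; node5 24->10) — executes, giving 10.

7 derived signals run: node1, node2, node3, node4, node5, node6, node8.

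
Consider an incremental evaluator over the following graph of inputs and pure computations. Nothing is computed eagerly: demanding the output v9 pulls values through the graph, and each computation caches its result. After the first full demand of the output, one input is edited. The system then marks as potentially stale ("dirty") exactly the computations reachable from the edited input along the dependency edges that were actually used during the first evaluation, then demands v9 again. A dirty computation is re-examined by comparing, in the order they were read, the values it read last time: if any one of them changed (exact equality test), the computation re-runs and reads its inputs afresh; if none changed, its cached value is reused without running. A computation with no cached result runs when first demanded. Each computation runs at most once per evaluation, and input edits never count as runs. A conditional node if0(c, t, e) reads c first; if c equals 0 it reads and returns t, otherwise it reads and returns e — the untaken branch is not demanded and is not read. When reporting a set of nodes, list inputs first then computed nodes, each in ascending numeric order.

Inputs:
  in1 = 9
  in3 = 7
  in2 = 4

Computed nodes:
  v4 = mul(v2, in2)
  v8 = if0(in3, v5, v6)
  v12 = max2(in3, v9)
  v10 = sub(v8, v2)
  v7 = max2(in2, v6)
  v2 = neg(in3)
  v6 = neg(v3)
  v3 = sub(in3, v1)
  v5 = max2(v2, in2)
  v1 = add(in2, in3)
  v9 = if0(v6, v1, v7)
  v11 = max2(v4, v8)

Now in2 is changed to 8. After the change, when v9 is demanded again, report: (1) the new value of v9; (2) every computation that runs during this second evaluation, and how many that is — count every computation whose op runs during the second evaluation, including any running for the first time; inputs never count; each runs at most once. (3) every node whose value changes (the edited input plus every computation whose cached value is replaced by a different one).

v9 now evaluates to 8.
Run set: v1, v3, v6, v7, v9 (5 run).
Changed values: in2, v1, v3, v6, v7, v9.

Initial pass — values computed on the first demand:
  v1 = add(4, 7) = 11
  v3 = sub(7, 11) = -4
  v6 = neg(-4) = 4
  v7 = max2(4, 4) = 4
  v9 = if0(v6=4 -> else branch v7) = 4

Second demand — change propagation:
  v1: re-runs because in2 4->8; new result 15.
  v3: re-runs because v1 11->15; new result -8.
  v6: re-runs because v3 -4->-8; new result 8.
  v7: re-runs because in2 4->8; v6 4->8; new result 8.
  v9: re-runs because v6 4->8; v7 4->8; new result 8.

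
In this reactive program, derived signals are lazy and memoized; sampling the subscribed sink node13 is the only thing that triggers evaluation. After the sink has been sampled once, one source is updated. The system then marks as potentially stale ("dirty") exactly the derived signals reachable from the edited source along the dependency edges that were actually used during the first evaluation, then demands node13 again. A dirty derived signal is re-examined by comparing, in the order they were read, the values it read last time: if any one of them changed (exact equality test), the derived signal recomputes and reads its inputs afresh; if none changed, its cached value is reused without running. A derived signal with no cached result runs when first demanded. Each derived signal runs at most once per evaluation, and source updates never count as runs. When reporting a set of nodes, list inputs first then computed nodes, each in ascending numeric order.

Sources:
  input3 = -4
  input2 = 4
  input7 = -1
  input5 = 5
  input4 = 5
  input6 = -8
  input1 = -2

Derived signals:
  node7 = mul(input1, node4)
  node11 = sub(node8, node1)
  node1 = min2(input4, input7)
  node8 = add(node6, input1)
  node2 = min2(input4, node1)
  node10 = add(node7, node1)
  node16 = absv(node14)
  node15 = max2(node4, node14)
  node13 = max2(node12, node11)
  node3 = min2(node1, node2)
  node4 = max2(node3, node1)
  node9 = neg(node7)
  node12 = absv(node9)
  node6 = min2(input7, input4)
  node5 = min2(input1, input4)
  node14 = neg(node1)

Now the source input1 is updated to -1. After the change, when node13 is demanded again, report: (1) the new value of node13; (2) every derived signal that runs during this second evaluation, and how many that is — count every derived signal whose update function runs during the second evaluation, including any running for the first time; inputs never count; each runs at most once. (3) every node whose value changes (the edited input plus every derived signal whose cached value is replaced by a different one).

First demand of the output computes:
  node1 = min2(5, -1) = -1
  node2 = min2(5, -1) = -1
  node3 = min2(-1, -1) = -1
  node4 = max2(-1, -1) = -1
  node6 = min2(-1, 5) = -1
  node7 = mul(-2, -1) = 2
  node8 = add(-1, -2) = -3
  node9 = neg(2) = -2
  node11 = sub(-3, -1) = -2
  node12 = absv(-2) = 2
  node13 = max2(2, -2) = 2

After the edit, cleaning proceeds:
  node7: a read changed (input1 -2->-1) — executes, giving 1.
  node8: a read changed (input1 -2->-1) — executes, giving -2.
  node9: a read changed (node7 2->1) — executes, giving -1.
  node11: a read changed (node8 -3->-2) — executes, giving -1.
  node12: a read changed (node9 -2->-1) — executes, giving 1.
  node13: a read changed (node12 2->1; node11 -2->-1) — executes, giving 1.

Demanding node13 again yields 1.
6 derived signals run: node7, node8, node9, node11, node12, node13.
The nodes whose values change: input1, node7, node8, node9, node11, node12, node13.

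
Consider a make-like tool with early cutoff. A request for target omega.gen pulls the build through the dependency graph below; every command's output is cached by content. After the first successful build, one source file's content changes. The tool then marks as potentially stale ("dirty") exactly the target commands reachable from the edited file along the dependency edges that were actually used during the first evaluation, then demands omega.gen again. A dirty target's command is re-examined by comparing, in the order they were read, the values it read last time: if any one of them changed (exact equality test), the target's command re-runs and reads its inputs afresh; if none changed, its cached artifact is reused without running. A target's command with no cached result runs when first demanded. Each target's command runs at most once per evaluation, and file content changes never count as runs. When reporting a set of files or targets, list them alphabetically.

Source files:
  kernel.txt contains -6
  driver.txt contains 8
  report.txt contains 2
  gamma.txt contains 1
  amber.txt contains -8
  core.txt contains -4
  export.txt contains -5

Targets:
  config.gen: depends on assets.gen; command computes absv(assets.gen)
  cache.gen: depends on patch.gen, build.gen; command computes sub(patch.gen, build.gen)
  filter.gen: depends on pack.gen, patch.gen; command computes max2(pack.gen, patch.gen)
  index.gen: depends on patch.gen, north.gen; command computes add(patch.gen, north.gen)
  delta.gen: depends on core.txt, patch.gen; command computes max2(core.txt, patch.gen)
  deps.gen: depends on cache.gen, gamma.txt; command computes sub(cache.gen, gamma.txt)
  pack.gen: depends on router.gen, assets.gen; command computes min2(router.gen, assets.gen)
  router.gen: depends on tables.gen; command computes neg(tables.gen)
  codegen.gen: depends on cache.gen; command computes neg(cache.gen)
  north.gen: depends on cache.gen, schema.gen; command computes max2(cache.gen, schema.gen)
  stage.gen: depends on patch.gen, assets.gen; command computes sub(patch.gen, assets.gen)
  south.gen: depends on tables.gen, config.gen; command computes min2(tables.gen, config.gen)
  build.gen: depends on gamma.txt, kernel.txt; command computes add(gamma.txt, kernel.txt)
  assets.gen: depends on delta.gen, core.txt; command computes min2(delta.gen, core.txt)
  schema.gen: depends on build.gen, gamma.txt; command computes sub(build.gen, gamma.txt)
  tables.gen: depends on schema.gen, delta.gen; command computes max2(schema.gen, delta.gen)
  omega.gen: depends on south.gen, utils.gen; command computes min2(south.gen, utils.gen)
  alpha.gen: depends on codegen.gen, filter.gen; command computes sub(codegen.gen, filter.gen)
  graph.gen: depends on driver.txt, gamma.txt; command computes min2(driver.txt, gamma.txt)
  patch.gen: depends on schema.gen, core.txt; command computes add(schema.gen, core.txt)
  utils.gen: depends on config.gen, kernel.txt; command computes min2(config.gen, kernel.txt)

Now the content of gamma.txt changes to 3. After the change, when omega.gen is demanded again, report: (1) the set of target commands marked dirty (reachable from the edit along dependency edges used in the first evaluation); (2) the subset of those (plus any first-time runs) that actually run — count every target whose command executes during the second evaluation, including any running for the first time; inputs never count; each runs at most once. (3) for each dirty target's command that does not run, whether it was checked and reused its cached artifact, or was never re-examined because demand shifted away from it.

The edit dirties: assets.gen, build.gen, config.gen, delta.gen, omega.gen, patch.gen, schema.gen, south.gen, tables.gen, utils.gen.
2 target commands run: build.gen, schema.gen.
Cache hits after checking: assets.gen, config.gen, delta.gen, omega.gen, patch.gen, south.gen, tables.gen, utils.gen.
Note the absorption at schema.gen: it re-runs yet its value is the same, leaving the output's value untouched.

First demand of the output computes:
  build.gen = add(1, -6) = -5
  schema.gen = sub(-5, 1) = -6
  patch.gen = add(-6, -4) = -10
  delta.gen = max2(-4, -10) = -4
  assets.gen = min2(-4, -4) = -4
  config.gen = absv(-4) = 4
  tables.gen = max2(-6, -4) = -4
  south.gen = min2(-4, 4) = -4
  utils.gen = min2(4, -6) = -6
  omega.gen = min2(-4, -6) = -6

After the edit, cleaning proceeds:
  build.gen: a read changed (gamma.txt 1->3) — executes, giving -3.
  schema.gen: a read changed (build.gen -5->-3; gamma.txt 1->3) — executes, giving -6 — identical to its old value.
  patch.gen: dirty, but its reads are unchanged (schema.gen unchanged, core.txt unchanged); cached -10 stands.
  delta.gen: dirty, but its reads are unchanged (core.txt unchanged, patch.gen unchanged); cached -4 stands.
  assets.gen: dirty, but its reads are unchanged (delta.gen unchanged, core.txt unchanged); cached -4 stands.
  config.gen: dirty, but its reads are unchanged (assets.gen unchanged); cached 4 stands.
  tables.gen: dirty, but its reads are unchanged (schema.gen unchanged, delta.gen unchanged); cached -4 stands.
  south.gen: dirty, but its reads are unchanged (tables.gen unchanged, config.gen unchanged); cached -4 stands.
  utils.gen: dirty, but its reads are unchanged (config.gen unchanged, kernel.txt unchanged); cached -6 stands.
  omega.gen: dirty, but its reads are unchanged (south.gen unchanged, utils.gen unchanged); cached -6 stands.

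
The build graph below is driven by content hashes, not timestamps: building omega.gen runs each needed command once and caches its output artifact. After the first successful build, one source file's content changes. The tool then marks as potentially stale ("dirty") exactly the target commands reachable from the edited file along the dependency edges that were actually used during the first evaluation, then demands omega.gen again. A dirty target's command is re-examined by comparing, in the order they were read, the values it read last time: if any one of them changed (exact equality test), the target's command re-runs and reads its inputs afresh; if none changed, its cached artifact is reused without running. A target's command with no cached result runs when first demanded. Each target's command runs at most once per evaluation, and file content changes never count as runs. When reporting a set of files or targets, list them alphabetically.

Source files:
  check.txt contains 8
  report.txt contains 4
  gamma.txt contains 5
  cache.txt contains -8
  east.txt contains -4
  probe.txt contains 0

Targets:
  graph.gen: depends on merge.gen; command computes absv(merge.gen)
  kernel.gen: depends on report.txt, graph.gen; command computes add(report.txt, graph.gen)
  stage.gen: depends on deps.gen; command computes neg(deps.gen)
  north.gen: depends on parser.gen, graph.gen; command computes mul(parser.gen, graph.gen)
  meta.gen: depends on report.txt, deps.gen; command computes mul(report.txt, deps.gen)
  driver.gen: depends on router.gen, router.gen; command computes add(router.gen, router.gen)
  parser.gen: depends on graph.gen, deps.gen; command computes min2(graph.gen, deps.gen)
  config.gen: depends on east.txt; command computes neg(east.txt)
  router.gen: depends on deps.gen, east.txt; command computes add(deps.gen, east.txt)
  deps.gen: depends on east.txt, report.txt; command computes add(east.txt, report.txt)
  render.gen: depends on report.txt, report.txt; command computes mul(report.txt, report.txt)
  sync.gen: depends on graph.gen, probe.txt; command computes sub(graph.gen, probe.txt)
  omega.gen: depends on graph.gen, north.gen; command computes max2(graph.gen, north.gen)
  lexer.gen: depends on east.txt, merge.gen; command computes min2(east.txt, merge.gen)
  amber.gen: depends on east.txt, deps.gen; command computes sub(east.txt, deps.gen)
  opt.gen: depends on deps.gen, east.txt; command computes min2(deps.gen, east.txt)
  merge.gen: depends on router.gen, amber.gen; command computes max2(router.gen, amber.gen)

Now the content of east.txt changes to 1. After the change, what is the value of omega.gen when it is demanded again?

Initial pass — values computed on the first demand:
  deps.gen = add(-4, 4) = 0
  amber.gen = sub(-4, 0) = -4
  router.gen = add(0, -4) = -4
  merge.gen = max2(-4, -4) = -4
  graph.gen = absv(-4) = 4
  parser.gen = min2(4, 0) = 0
  north.gen = mul(0, 4) = 0
  omega.gen = max2(4, 0) = 4

Second demand — change propagation:
  deps.gen: re-runs because east.txt -4->1; new result 5.
  amber.gen: re-runs because east.txt -4->1; deps.gen 0->5; new result -4 (unchanged).
  router.gen: re-runs because deps.gen 0->5; east.txt -4->1; new result 6.
  merge.gen: re-runs because router.gen -4->6; new result 6.
  graph.gen: re-runs because merge.gen -4->6; new result 6.
  parser.gen: re-runs because graph.gen 4->6; deps.gen 0->5; new result 5.
  north.gen: re-runs because parser.gen 0->5; graph.gen 4->6; new result 30.
  omega.gen: re-runs because graph.gen 4->6; north.gen 0->30; new result 30.

omega.gen now evaluates to 30.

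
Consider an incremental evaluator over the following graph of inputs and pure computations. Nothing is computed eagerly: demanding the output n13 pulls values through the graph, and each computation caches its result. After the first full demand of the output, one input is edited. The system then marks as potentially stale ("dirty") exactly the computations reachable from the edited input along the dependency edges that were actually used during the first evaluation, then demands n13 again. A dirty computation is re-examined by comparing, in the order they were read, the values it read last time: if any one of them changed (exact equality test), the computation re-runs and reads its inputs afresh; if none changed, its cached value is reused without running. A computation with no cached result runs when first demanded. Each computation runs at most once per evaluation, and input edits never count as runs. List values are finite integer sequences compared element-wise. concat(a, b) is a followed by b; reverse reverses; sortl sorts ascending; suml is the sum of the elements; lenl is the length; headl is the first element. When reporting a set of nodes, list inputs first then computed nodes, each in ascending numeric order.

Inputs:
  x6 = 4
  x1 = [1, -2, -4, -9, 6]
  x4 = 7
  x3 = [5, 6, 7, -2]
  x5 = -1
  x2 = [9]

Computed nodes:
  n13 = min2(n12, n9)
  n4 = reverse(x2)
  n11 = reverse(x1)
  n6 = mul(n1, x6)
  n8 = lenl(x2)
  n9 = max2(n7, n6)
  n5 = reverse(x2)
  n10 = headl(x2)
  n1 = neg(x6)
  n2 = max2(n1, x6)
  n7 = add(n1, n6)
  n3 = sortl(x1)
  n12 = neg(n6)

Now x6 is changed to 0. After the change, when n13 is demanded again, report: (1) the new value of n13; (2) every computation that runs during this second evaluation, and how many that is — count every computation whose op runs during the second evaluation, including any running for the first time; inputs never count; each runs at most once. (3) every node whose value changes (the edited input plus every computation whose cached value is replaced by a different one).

n13 now evaluates to 0.
Run set: n1, n6, n7, n9, n12, n13 (6 run).
Changed values: x6, n1, n6, n7, n9, n12, n13.

Initial pass — values computed on the first demand:
  n1 = neg(4) = -4
  n6 = mul(-4, 4) = -16
  n7 = add(-4, -16) = -20
  n9 = max2(-20, -16) = -16
  n12 = neg(-16) = 16
  n13 = min2(16, -16) = -16

Second demand — change propagation:
  n1: re-runs because x6 4->0; new result 0.
  n6: re-runs because n1 -4->0; x6 4->0; new result 0.
  n7: re-runs because n1 -4->0; n6 -16->0; new result 0.
  n9: re-runs because n7 -20->0; n6 -16->0; new result 0.
  n12: re-runs because n6 -16->0; new result 0.
  n13: re-runs because n12 16->0; n9 -16->0; new result 0.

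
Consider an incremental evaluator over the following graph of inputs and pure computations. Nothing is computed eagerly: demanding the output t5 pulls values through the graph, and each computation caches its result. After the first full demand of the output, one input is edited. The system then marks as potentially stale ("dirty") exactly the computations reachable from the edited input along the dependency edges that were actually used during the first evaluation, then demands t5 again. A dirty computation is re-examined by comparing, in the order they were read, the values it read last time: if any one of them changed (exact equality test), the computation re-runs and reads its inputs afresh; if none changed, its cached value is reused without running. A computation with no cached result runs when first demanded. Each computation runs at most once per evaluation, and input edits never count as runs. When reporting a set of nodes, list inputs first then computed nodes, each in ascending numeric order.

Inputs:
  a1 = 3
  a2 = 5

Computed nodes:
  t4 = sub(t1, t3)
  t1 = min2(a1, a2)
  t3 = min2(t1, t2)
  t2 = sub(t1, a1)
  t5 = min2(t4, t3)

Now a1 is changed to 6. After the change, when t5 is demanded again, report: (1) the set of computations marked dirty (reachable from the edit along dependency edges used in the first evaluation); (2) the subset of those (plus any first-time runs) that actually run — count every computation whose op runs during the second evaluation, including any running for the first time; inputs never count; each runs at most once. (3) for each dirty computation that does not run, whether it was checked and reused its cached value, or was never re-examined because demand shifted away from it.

Initial pass — values computed on the first demand:
  t1 = min2(3, 5) = 3
  t2 = sub(3, 3) = 0
  t3 = min2(3, 0) = 0
  t4 = sub(3, 0) = 3
  t5 = min2(3, 0) = 0

Second demand — change propagation:
  t1: re-runs because a1 3->6; new result 5.
  t2: re-runs because t1 3->5; a1 3->6; new result -1.
  t3: re-runs because t1 3->5; t2 0->-1; new result -1.
  t4: re-runs because t1 3->5; t3 0->-1; new result 6.
  t5: re-runs because t4 3->6; t3 0->-1; new result -1.

Dirty set: t1, t2, t3, t4, t5.
Run set: t1, t2, t3, t4, t5 (5 run).
All dirty computations ended up running.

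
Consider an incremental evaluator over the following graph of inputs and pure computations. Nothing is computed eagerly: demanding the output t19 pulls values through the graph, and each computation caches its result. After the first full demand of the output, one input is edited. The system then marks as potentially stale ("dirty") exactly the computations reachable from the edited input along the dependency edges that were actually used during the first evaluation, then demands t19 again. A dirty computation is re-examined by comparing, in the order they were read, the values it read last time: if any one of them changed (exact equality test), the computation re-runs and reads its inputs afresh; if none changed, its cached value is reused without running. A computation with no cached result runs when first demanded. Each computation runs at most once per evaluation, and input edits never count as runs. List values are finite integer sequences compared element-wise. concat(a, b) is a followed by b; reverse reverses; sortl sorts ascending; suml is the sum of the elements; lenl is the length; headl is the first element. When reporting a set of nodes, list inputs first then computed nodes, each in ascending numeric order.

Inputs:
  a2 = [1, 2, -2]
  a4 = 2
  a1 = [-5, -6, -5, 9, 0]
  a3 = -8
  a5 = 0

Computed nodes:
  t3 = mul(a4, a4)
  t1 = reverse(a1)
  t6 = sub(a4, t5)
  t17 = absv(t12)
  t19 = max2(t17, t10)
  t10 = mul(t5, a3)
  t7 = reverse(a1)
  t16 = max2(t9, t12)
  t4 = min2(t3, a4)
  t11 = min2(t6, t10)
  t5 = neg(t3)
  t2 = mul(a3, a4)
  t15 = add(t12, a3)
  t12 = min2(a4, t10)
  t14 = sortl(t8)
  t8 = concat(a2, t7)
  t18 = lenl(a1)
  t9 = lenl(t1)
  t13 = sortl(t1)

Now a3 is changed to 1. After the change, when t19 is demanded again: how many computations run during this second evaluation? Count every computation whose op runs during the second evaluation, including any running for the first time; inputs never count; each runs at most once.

Run set: t10, t12, t17, t19 (4 run).

Initial pass — values computed on the first demand:
  t3 = mul(2, 2) = 4
  t5 = neg(4) = -4
  t10 = mul(-4, -8) = 32
  t12 = min2(2, 32) = 2
  t17 = absv(2) = 2
  t19 = max2(2, 32) = 32

Second demand — change propagation:
  t10: re-runs because a3 -8->1; new result -4.
  t12: re-runs because t10 32->-4; new result -4.
  t17: re-runs because t12 2->-4; new result 4.
  t19: re-runs because t17 2->4; t10 32->-4; new result 4.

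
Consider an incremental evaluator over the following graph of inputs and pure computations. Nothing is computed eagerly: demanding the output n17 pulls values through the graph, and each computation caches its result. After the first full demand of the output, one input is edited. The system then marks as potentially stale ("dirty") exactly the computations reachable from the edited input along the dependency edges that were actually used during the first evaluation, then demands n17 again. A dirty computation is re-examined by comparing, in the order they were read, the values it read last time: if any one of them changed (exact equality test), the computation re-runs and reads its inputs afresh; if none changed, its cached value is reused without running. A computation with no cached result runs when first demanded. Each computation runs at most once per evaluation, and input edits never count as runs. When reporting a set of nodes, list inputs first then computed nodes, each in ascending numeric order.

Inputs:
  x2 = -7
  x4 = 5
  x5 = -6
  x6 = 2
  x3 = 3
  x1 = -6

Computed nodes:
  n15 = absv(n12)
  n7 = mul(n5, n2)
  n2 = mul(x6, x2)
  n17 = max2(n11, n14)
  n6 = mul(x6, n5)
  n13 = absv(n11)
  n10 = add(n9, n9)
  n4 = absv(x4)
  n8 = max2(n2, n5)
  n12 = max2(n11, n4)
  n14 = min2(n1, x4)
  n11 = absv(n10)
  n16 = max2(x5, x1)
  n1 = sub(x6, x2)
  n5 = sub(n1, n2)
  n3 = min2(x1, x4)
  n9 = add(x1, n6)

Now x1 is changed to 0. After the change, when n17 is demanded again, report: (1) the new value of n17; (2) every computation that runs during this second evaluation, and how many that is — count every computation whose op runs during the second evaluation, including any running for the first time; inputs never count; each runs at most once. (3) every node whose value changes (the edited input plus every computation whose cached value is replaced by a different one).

n17 now evaluates to 92.
Run set: n9, n10, n11, n17 (4 run).
Changed values: x1, n9, n10, n11, n17.

Initial pass — values computed on the first demand:
  n1 = sub(2, -7) = 9
  n2 = mul(2, -7) = -14
  n5 = sub(9, -14) = 23
  n6 = mul(2, 23) = 46
  n9 = add(-6, 46) = 40
  n10 = add(40, 40) = 80
  n11 = absv(80) = 80
  n14 = min2(9, 5) = 5
  n17 = max2(80, 5) = 80

Second demand — change propagation:
  n9: re-runs because x1 -6->0; new result 46.
  n10: re-runs because n9 40->46; n9 40->46; new result 92.
  n11: re-runs because n10 80->92; new result 92.
  n17: re-runs because n11 80->92; new result 92.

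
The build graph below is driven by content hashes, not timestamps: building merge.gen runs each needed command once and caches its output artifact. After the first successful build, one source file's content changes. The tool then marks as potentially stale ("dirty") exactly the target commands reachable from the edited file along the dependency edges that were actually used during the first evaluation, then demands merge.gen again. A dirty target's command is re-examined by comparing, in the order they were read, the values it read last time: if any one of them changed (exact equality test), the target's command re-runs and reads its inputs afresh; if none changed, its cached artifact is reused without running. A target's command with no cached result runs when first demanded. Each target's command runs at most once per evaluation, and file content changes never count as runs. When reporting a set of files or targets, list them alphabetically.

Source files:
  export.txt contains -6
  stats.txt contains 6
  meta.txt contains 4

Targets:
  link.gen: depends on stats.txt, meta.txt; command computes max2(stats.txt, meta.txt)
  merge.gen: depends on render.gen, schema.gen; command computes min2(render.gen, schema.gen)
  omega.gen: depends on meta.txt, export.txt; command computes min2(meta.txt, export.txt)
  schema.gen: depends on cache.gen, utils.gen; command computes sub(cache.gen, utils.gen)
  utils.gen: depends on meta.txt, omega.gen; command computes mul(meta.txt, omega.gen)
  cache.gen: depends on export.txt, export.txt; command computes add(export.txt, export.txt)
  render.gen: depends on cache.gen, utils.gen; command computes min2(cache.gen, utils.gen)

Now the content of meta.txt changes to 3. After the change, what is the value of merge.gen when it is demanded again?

merge.gen now evaluates to -18.

Initial pass — values computed on the first demand:
  cache.gen = add(-6, -6) = -12
  omega.gen = min2(4, -6) = -6
  utils.gen = mul(4, -6) = -24
  render.gen = min2(-12, -24) = -24
  schema.gen = sub(-12, -24) = 12
  merge.gen = min2(-24, 12) = -24

Second demand — change propagation:
  omega.gen: re-runs because meta.txt 4->3; new result -6 (unchanged).
  utils.gen: re-runs because meta.txt 4->3; new result -18.
  render.gen: re-runs because utils.gen -24->-18; new result -18.
  schema.gen: re-runs because utils.gen -24->-18; new result 6.
  merge.gen: re-runs because render.gen -24->-18; schema.gen 12->6; new result -18.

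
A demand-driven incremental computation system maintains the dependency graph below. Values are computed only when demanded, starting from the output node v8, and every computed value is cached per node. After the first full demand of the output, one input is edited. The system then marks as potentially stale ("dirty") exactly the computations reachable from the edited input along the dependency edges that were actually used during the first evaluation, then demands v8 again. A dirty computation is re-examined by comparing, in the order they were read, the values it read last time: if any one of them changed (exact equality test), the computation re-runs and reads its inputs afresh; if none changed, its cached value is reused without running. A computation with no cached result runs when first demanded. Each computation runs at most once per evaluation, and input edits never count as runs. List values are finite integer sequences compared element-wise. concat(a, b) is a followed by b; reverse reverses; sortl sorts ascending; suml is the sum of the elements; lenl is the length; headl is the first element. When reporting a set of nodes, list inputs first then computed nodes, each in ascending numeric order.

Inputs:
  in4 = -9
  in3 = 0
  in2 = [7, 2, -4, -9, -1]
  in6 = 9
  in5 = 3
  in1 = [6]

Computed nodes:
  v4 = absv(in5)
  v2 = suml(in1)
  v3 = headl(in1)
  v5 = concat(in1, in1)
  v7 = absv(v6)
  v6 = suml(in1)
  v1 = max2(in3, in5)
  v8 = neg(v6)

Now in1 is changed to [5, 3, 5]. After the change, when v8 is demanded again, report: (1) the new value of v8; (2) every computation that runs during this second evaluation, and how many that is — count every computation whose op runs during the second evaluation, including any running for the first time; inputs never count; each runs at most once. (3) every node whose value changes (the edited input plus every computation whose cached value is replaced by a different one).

New value of v8: -13.
Computations that run: v6, v8 — 2 in total.
Values that change: in1, v6, v8.

First evaluation (everything demanded from the output):
  v6 = suml([6]) = 6
  v8 = neg(6) = -6

Propagation after the edit:
  v6: runs — in1 [6]->[5, 3, 5]; result 13.
  v8: runs — v6 6->13; result -13.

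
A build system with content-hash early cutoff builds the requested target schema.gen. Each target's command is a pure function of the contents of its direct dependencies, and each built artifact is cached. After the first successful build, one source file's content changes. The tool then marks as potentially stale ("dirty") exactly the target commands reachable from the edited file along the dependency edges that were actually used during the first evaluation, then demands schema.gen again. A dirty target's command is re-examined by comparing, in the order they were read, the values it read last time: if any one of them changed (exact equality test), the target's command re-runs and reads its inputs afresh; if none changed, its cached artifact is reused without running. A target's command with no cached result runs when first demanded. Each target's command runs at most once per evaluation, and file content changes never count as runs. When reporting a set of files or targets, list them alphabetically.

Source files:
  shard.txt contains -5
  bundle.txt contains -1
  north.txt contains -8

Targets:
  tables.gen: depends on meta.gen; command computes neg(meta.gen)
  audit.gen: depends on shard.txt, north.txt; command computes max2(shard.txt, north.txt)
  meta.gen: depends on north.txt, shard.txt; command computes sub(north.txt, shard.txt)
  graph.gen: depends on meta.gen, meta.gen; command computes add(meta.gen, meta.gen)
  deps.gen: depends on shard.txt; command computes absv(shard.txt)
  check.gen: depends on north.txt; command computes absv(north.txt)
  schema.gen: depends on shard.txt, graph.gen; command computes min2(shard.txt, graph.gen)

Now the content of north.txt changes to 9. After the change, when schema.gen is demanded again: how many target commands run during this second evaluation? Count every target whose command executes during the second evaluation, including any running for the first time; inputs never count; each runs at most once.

Target commands that run: graph.gen, meta.gen, schema.gen — 3 in total.

First evaluation (everything demanded from the output):
  meta.gen = sub(-8, -5) = -3
  graph.gen = add(-3, -3) = -6
  schema.gen = min2(-5, -6) = -6

Propagation after the edit:
  meta.gen: runs — north.txt -8->9; result 14.
  graph.gen: runs — meta.gen -3->14; meta.gen -3->14; result 28.
  schema.gen: runs — graph.gen -6->28; result -5.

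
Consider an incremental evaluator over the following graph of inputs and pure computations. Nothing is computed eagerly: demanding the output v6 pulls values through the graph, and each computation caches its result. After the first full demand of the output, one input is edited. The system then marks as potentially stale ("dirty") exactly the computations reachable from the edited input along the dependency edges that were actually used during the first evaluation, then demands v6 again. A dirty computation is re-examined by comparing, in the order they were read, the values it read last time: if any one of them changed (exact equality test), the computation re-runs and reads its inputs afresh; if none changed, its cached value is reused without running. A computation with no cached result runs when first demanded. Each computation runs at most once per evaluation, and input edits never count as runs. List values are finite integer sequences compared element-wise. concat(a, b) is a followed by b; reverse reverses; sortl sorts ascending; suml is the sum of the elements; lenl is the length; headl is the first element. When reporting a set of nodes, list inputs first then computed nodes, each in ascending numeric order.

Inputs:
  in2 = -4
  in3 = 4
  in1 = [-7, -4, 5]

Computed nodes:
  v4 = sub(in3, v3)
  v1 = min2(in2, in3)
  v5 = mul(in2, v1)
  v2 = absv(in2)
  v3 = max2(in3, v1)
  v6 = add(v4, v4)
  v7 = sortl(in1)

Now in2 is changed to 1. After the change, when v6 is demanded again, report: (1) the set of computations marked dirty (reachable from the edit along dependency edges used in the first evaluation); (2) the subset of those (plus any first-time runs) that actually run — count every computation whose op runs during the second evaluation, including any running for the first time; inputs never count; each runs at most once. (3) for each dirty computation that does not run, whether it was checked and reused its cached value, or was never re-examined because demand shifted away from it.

Initial pass — values computed on the first demand:
  v1 = min2(-4, 4) = -4
  v3 = max2(4, -4) = 4
  v4 = sub(4, 4) = 0
  v6 = add(0, 0) = 0

Second demand — change propagation:
  v1: re-runs because in2 -4->1; new result 1.
  v3: re-runs because v1 -4->1; new result 4 (unchanged).
  v4: re-examined; everything it read last time is the same (in3 unchanged, v3 unchanged) — cache 0 kept, no run.
  v6: re-examined; everything it read last time is the same (v4 unchanged, v4 unchanged) — cache 0 kept, no run.

The important point: v3 recomputes to an identical value, and the output ends up unchanged.

Dirty set: v1, v3, v4, v6.
Run set: v1, v3 (2 run).
Re-examined without running (cache reused): v4, v6.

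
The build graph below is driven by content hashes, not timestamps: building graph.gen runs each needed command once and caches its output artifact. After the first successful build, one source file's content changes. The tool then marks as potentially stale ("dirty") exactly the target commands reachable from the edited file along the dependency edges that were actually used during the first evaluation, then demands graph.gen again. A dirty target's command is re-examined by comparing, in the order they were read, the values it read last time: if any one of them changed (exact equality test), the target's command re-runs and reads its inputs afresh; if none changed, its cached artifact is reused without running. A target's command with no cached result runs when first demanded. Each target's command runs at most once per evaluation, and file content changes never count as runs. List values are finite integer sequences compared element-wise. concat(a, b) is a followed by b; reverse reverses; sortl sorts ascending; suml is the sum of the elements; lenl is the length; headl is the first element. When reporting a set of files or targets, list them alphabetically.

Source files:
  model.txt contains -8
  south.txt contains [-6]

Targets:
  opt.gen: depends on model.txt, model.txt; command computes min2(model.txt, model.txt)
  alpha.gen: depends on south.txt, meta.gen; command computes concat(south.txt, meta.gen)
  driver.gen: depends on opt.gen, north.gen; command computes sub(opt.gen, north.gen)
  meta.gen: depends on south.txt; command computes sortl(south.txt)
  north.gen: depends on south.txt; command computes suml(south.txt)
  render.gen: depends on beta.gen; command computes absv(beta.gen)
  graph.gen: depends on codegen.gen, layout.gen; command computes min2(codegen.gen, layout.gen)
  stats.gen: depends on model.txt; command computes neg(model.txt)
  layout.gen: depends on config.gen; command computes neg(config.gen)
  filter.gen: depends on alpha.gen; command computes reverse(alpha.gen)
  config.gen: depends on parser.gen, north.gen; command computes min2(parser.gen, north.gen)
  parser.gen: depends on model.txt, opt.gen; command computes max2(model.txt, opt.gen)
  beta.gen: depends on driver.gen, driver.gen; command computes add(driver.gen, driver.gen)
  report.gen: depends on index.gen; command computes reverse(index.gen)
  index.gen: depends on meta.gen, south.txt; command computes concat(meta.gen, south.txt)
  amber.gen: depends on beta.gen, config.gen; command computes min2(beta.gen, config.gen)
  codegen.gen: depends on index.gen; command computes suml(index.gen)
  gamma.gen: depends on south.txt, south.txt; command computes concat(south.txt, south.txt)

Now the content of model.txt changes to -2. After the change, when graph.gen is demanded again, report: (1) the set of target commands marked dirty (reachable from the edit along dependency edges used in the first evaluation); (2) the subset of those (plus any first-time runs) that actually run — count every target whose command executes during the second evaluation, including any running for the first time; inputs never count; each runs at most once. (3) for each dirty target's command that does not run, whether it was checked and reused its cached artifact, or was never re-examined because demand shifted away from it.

Dirty set: config.gen, graph.gen, layout.gen, opt.gen, parser.gen.
Run set: config.gen, graph.gen, layout.gen, opt.gen, parser.gen (5 run).
All dirty target commands ended up running.

Initial pass — values computed on the first demand:
  meta.gen = sortl([-6]) = [-6]
  index.gen = concat([-6], [-6]) = [-6, -6]
  codegen.gen = suml([-6, -6]) = -12
  north.gen = suml([-6]) = -6
  opt.gen = min2(-8, -8) = -8
  parser.gen = max2(-8, -8) = -8
  config.gen = min2(-8, -6) = -8
  layout.gen = neg(-8) = 8
  graph.gen = min2(-12, 8) = -12

Second demand — change propagation:
  opt.gen: re-runs because model.txt -8->-2; model.txt -8->-2; new result -2.
  parser.gen: re-runs because model.txt -8->-2; opt.gen -8->-2; new result -2.
  config.gen: re-runs because parser.gen -8->-2; new result -6.
  layout.gen: re-runs because config.gen -8->-6; new result 6.
  graph.gen: re-runs because layout.gen 8->6; new result -12 (unchanged).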